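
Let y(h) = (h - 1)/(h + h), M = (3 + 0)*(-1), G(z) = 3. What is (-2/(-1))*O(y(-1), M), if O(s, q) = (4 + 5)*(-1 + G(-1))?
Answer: 36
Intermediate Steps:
M = -3 (M = 3*(-1) = -3)
y(h) = (-1 + h)/(2*h) (y(h) = (-1 + h)/((2*h)) = (-1 + h)*(1/(2*h)) = (-1 + h)/(2*h))
O(s, q) = 18 (O(s, q) = (4 + 5)*(-1 + 3) = 9*2 = 18)
(-2/(-1))*O(y(-1), M) = -2/(-1)*18 = -2*(-1)*18 = 2*18 = 36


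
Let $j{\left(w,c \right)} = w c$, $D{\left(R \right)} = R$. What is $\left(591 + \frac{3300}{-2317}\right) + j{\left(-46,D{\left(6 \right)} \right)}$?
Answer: $\frac{726555}{2317} \approx 313.58$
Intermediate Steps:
$j{\left(w,c \right)} = c w$
$\left(591 + \frac{3300}{-2317}\right) + j{\left(-46,D{\left(6 \right)} \right)} = \left(591 + \frac{3300}{-2317}\right) + 6 \left(-46\right) = \left(591 + 3300 \left(- \frac{1}{2317}\right)\right) - 276 = \left(591 - \frac{3300}{2317}\right) - 276 = \frac{1366047}{2317} - 276 = \frac{726555}{2317}$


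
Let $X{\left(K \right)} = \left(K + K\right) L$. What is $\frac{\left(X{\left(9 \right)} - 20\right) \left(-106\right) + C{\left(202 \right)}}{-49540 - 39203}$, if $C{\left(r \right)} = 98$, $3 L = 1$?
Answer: $- \frac{1582}{88743} \approx -0.017827$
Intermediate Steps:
$L = \frac{1}{3}$ ($L = \frac{1}{3} \cdot 1 = \frac{1}{3} \approx 0.33333$)
$X{\left(K \right)} = \frac{2 K}{3}$ ($X{\left(K \right)} = \left(K + K\right) \frac{1}{3} = 2 K \frac{1}{3} = \frac{2 K}{3}$)
$\frac{\left(X{\left(9 \right)} - 20\right) \left(-106\right) + C{\left(202 \right)}}{-49540 - 39203} = \frac{\left(\frac{2}{3} \cdot 9 - 20\right) \left(-106\right) + 98}{-49540 - 39203} = \frac{\left(6 - 20\right) \left(-106\right) + 98}{-88743} = \left(\left(-14\right) \left(-106\right) + 98\right) \left(- \frac{1}{88743}\right) = \left(1484 + 98\right) \left(- \frac{1}{88743}\right) = 1582 \left(- \frac{1}{88743}\right) = - \frac{1582}{88743}$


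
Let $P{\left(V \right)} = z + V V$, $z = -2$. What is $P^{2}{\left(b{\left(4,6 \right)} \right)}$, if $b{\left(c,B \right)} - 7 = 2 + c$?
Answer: $27889$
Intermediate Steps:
$b{\left(c,B \right)} = 9 + c$ ($b{\left(c,B \right)} = 7 + \left(2 + c\right) = 9 + c$)
$P{\left(V \right)} = -2 + V^{2}$ ($P{\left(V \right)} = -2 + V V = -2 + V^{2}$)
$P^{2}{\left(b{\left(4,6 \right)} \right)} = \left(-2 + \left(9 + 4\right)^{2}\right)^{2} = \left(-2 + 13^{2}\right)^{2} = \left(-2 + 169\right)^{2} = 167^{2} = 27889$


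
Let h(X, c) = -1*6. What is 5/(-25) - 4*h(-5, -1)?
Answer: 119/5 ≈ 23.800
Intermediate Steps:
h(X, c) = -6
5/(-25) - 4*h(-5, -1) = 5/(-25) - 4*(-6) = 5*(-1/25) + 24 = -⅕ + 24 = 119/5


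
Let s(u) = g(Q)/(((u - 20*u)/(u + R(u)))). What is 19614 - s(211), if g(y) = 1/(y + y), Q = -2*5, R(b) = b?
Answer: 3726659/190 ≈ 19614.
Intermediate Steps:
Q = -10
g(y) = 1/(2*y)
s(u) = 1/190 (s(u) = ((½)/(-10))/(((u - 20*u)/(u + u))) = ((½)*(-⅒))/(((-19*u)/((2*u)))) = -1/(20*((-19*u)*(1/(2*u)))) = -1/(20*(-19/2)) = -1/20*(-2/19) = 1/190)
19614 - s(211) = 19614 - 1*1/190 = 19614 - 1/190 = 3726659/190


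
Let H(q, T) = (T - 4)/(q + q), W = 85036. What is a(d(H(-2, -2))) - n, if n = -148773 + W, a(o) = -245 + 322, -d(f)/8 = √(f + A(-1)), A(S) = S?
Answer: 63814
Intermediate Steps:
H(q, T) = (-4 + T)/(2*q) (H(q, T) = (-4 + T)/((2*q)) = (-4 + T)*(1/(2*q)) = (-4 + T)/(2*q))
d(f) = -8*√(-1 + f) (d(f) = -8*√(f - 1) = -8*√(-1 + f))
a(o) = 77
n = -63737 (n = -148773 + 85036 = -63737)
a(d(H(-2, -2))) - n = 77 - 1*(-63737) = 77 + 63737 = 63814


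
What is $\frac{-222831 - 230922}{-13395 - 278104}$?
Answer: $\frac{453753}{291499} \approx 1.5566$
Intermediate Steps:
$\frac{-222831 - 230922}{-13395 - 278104} = - \frac{453753}{-291499} = \left(-453753\right) \left(- \frac{1}{291499}\right) = \frac{453753}{291499}$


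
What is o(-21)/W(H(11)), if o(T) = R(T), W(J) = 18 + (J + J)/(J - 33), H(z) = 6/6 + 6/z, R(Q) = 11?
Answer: 1903/3097 ≈ 0.61447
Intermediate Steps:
H(z) = 1 + 6/z (H(z) = 6*(1/6) + 6/z = 1 + 6/z)
W(J) = 18 + 2*J/(-33 + J) (W(J) = 18 + (2*J)/(-33 + J) = 18 + 2*J/(-33 + J))
o(T) = 11
o(-21)/W(H(11)) = 11/((2*(-297 + 10*((6 + 11)/11))/(-33 + (6 + 11)/11))) = 11/((2*(-297 + 10*((1/11)*17))/(-33 + (1/11)*17))) = 11/((2*(-297 + 10*(17/11))/(-33 + 17/11))) = 11/((2*(-297 + 170/11)/(-346/11))) = 11/((2*(-11/346)*(-3097/11))) = 11/(3097/173) = 11*(173/3097) = 1903/3097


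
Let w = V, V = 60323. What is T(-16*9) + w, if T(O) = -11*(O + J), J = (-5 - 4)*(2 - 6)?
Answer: 61511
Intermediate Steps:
J = 36 (J = -9*(-4) = 36)
T(O) = -396 - 11*O (T(O) = -11*(O + 36) = -11*(36 + O) = -396 - 11*O)
w = 60323
T(-16*9) + w = (-396 - (-176)*9) + 60323 = (-396 - 11*(-144)) + 60323 = (-396 + 1584) + 60323 = 1188 + 60323 = 61511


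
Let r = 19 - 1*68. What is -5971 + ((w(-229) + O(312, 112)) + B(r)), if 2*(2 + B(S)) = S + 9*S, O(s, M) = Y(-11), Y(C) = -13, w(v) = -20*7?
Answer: -6371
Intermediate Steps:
w(v) = -140
O(s, M) = -13
r = -49 (r = 19 - 68 = -49)
B(S) = -2 + 5*S (B(S) = -2 + (S + 9*S)/2 = -2 + (10*S)/2 = -2 + 5*S)
-5971 + ((w(-229) + O(312, 112)) + B(r)) = -5971 + ((-140 - 13) + (-2 + 5*(-49))) = -5971 + (-153 + (-2 - 245)) = -5971 + (-153 - 247) = -5971 - 400 = -6371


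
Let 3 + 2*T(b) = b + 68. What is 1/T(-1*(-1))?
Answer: 1/33 ≈ 0.030303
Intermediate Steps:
T(b) = 65/2 + b/2 (T(b) = -3/2 + (b + 68)/2 = -3/2 + (68 + b)/2 = -3/2 + (34 + b/2) = 65/2 + b/2)
1/T(-1*(-1)) = 1/(65/2 + (-1*(-1))/2) = 1/(65/2 + (½)*1) = 1/(65/2 + ½) = 1/33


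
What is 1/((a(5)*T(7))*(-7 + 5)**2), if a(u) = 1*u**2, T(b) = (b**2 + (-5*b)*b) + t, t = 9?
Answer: -1/18700 ≈ -5.3476e-5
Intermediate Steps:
T(b) = 9 - 4*b**2 (T(b) = (b**2 + (-5*b)*b) + 9 = (b**2 - 5*b**2) + 9 = -4*b**2 + 9 = 9 - 4*b**2)
a(u) = u**2
1/((a(5)*T(7))*(-7 + 5)**2) = 1/((5**2*(9 - 4*7**2))*(-7 + 5)**2) = 1/((25*(9 - 4*49))*(-2)**2) = 1/((25*(9 - 196))*4) = 1/((25*(-187))*4) = 1/(-4675*4) = 1/(-18700) = -1/18700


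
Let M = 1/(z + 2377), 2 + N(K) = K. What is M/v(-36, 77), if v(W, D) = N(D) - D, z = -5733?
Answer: 1/6712 ≈ 0.00014899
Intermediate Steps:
N(K) = -2 + K
v(W, D) = -2 (v(W, D) = (-2 + D) - D = -2)
M = -1/3356 (M = 1/(-5733 + 2377) = 1/(-3356) = -1/3356 ≈ -0.00029797)
M/v(-36, 77) = -1/3356/(-2) = -1/3356*(-½) = 1/6712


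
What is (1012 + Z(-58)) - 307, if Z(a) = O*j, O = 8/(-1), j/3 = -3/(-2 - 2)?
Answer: 687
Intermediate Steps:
j = 9/4 (j = 3*(-3/(-2 - 2)) = 3*(-3/(-4)) = 3*(-3*(-1)/4) = 3*(-1*(-3/4)) = 3*(3/4) = 9/4 ≈ 2.2500)
O = -8 (O = 8*(-1) = -8)
Z(a) = -18 (Z(a) = -8*9/4 = -18)
(1012 + Z(-58)) - 307 = (1012 - 18) - 307 = 994 - 307 = 687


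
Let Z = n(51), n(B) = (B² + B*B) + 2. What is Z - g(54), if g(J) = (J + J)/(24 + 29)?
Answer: 275704/53 ≈ 5202.0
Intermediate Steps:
n(B) = 2 + 2*B² (n(B) = (B² + B²) + 2 = 2*B² + 2 = 2 + 2*B²)
g(J) = 2*J/53 (g(J) = (2*J)/53 = (2*J)*(1/53) = 2*J/53)
Z = 5204 (Z = 2 + 2*51² = 2 + 2*2601 = 2 + 5202 = 5204)
Z - g(54) = 5204 - 2*54/53 = 5204 - 1*108/53 = 5204 - 108/53 = 275704/53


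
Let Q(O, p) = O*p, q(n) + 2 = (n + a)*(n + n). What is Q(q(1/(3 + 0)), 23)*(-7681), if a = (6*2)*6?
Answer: -73491808/9 ≈ -8.1658e+6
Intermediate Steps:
a = 72 (a = 12*6 = 72)
q(n) = -2 + 2*n*(72 + n) (q(n) = -2 + (n + 72)*(n + n) = -2 + (72 + n)*(2*n) = -2 + 2*n*(72 + n))
Q(q(1/(3 + 0)), 23)*(-7681) = ((-2 + 2*(1/(3 + 0))**2 + 144/(3 + 0))*23)*(-7681) = ((-2 + 2*(1/3)**2 + 144/3)*23)*(-7681) = ((-2 + 2*(1/3)**2 + 144*(1/3))*23)*(-7681) = ((-2 + 2*(1/9) + 48)*23)*(-7681) = ((-2 + 2/9 + 48)*23)*(-7681) = ((416/9)*23)*(-7681) = (9568/9)*(-7681) = -73491808/9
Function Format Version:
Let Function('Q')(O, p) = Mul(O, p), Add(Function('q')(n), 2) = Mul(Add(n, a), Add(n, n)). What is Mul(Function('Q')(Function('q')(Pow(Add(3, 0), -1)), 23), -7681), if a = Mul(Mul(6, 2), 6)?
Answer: Rational(-73491808, 9) ≈ -8.1658e+6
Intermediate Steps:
a = 72 (a = Mul(12, 6) = 72)
Function('q')(n) = Add(-2, Mul(2, n, Add(72, n))) (Function('q')(n) = Add(-2, Mul(Add(n, 72), Add(n, n))) = Add(-2, Mul(Add(72, n), Mul(2, n))) = Add(-2, Mul(2, n, Add(72, n))))
Mul(Function('Q')(Function('q')(Pow(Add(3, 0), -1)), 23), -7681) = Mul(Mul(Add(-2, Mul(2, Pow(Pow(Add(3, 0), -1), 2)), Mul(144, Pow(Add(3, 0), -1))), 23), -7681) = Mul(Mul(Add(-2, Mul(2, Pow(Pow(3, -1), 2)), Mul(144, Pow(3, -1))), 23), -7681) = Mul(Mul(Add(-2, Mul(2, Pow(Rational(1, 3), 2)), Mul(144, Rational(1, 3))), 23), -7681) = Mul(Mul(Add(-2, Mul(2, Rational(1, 9)), 48), 23), -7681) = Mul(Mul(Add(-2, Rational(2, 9), 48), 23), -7681) = Mul(Mul(Rational(416, 9), 23), -7681) = Mul(Rational(9568, 9), -7681) = Rational(-73491808, 9)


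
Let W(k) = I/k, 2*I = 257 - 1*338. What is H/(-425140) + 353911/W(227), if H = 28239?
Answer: -68309624320519/34436340 ≈ -1.9837e+6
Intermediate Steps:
I = -81/2 (I = (257 - 1*338)/2 = (257 - 338)/2 = (1/2)*(-81) = -81/2 ≈ -40.500)
W(k) = -81/(2*k)
H/(-425140) + 353911/W(227) = 28239/(-425140) + 353911/((-81/2/227)) = 28239*(-1/425140) + 353911/((-81/2*1/227)) = -28239/425140 + 353911/(-81/454) = -28239/425140 + 353911*(-454/81) = -28239/425140 - 160675594/81 = -68309624320519/34436340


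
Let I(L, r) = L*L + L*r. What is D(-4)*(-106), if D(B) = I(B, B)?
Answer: -3392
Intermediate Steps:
I(L, r) = L**2 + L*r
D(B) = 2*B**2 (D(B) = B*(B + B) = B*(2*B) = 2*B**2)
D(-4)*(-106) = (2*(-4)**2)*(-106) = (2*16)*(-106) = 32*(-106) = -3392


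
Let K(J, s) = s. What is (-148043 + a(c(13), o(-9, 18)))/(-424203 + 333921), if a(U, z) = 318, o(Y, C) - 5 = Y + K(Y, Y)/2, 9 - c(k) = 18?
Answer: 147725/90282 ≈ 1.6363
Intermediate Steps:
c(k) = -9 (c(k) = 9 - 1*18 = 9 - 18 = -9)
o(Y, C) = 5 + 3*Y/2 (o(Y, C) = 5 + (Y + Y/2) = 5 + 3*Y/2)
(-148043 + a(c(13), o(-9, 18)))/(-424203 + 333921) = (-148043 + 318)/(-424203 + 333921) = -147725/(-90282) = -147725*(-1/90282) = 147725/90282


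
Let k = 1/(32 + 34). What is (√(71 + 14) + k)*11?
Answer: ⅙ + 11*√85 ≈ 101.58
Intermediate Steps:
k = 1/66 ≈ 0.015152
(√(71 + 14) + k)*11 = (√(71 + 14) + 1/66)*11 = (√85 + 1/66)*11 = (1/66 + √85)*11 = ⅙ + 11*√85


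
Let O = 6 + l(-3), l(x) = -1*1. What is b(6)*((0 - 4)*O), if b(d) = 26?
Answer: -520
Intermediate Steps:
l(x) = -1
O = 5 (O = 6 - 1 = 5)
b(6)*((0 - 4)*O) = 26*((0 - 4)*5) = 26*(-4*5) = 26*(-20) = -520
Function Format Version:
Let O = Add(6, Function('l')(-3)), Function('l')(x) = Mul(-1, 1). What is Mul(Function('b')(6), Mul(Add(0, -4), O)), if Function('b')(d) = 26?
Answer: -520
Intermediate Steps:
Function('l')(x) = -1
O = 5 (O = Add(6, -1) = 5)
Mul(Function('b')(6), Mul(Add(0, -4), O)) = Mul(26, Mul(Add(0, -4), 5)) = Mul(26, Mul(-4, 5)) = Mul(26, -20) = -520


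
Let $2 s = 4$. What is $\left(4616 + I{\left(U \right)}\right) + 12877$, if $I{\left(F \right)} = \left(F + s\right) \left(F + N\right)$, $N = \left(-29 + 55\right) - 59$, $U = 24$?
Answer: $17259$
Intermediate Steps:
$N = -33$ ($N = 26 - 59 = -33$)
$s = 2$ ($s = \frac{1}{2} \cdot 4 = 2$)
$I{\left(F \right)} = \left(-33 + F\right) \left(2 + F\right)$ ($I{\left(F \right)} = \left(F + 2\right) \left(F - 33\right) = \left(2 + F\right) \left(-33 + F\right) = \left(-33 + F\right) \left(2 + F\right)$)
$\left(4616 + I{\left(U \right)}\right) + 12877 = \left(4616 - \left(810 - 576\right)\right) + 12877 = \left(4616 - 234\right) + 12877 = 4382 + 12877 = 17259$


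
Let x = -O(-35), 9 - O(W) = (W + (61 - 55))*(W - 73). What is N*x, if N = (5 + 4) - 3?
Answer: 18738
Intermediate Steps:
O(W) = 9 - (-73 + W)*(6 + W) (O(W) = 9 - (W + (61 - 55))*(W - 73) = 9 - (W + 6)*(-73 + W) = 9 - (6 + W)*(-73 + W) = 9 - (-73 + W)*(6 + W))
x = 3123 (x = -(447 - 1*(-35)**2 + 67*(-35)) = -(447 - 1*1225 - 2345) = -(447 - 1225 - 2345) = -1*(-3123) = 3123)
N = 6 (N = 9 - 3 = 6)
N*x = 6*3123 = 18738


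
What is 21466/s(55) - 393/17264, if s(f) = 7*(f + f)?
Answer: 185143207/6646640 ≈ 27.855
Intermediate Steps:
s(f) = 14*f (s(f) = 7*(2*f) = 14*f)
21466/s(55) - 393/17264 = 21466/((14*55)) - 393/17264 = 21466/770 - 393*1/17264 = 21466*(1/770) - 393/17264 = 10733/385 - 393/17264 = 185143207/6646640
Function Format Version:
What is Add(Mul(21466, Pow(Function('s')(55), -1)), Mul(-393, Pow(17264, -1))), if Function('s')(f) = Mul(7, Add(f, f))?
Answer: Rational(185143207, 6646640) ≈ 27.855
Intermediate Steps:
Function('s')(f) = Mul(14, f) (Function('s')(f) = Mul(7, Mul(2, f)) = Mul(14, f))
Add(Mul(21466, Pow(Function('s')(55), -1)), Mul(-393, Pow(17264, -1))) = Add(Mul(21466, Pow(Mul(14, 55), -1)), Mul(-393, Pow(17264, -1))) = Add(Mul(21466, Pow(770, -1)), Mul(-393, Rational(1, 17264))) = Add(Mul(21466, Rational(1, 770)), Rational(-393, 17264)) = Add(Rational(10733, 385), Rational(-393, 17264)) = Rational(185143207, 6646640)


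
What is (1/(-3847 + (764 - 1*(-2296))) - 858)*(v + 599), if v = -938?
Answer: 228908733/787 ≈ 2.9086e+5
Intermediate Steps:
(1/(-3847 + (764 - 1*(-2296))) - 858)*(v + 599) = (1/(-3847 + (764 - 1*(-2296))) - 858)*(-938 + 599) = (1/(-3847 + (764 + 2296)) - 858)*(-339) = (1/(-3847 + 3060) - 858)*(-339) = (1/(-787) - 858)*(-339) = (-1/787 - 858)*(-339) = -675247/787*(-339) = 228908733/787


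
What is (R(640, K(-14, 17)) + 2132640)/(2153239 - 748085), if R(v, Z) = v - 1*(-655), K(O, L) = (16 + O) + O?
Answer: 2133935/1405154 ≈ 1.5186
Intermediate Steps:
K(O, L) = 16 + 2*O
R(v, Z) = 655 + v (R(v, Z) = v + 655 = 655 + v)
(R(640, K(-14, 17)) + 2132640)/(2153239 - 748085) = ((655 + 640) + 2132640)/(2153239 - 748085) = (1295 + 2132640)/1405154 = 2133935*(1/1405154) = 2133935/1405154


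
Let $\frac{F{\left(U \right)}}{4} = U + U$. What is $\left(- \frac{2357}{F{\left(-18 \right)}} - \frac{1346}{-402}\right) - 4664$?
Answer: $- \frac{44808049}{9648} \approx -4644.3$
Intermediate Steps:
$F{\left(U \right)} = 8 U$ ($F{\left(U \right)} = 4 \left(U + U\right) = 4 \cdot 2 U = 8 U$)
$\left(- \frac{2357}{F{\left(-18 \right)}} - \frac{1346}{-402}\right) - 4664 = \left(- \frac{2357}{8 \left(-18\right)} - \frac{1346}{-402}\right) - 4664 = \left(- \frac{2357}{-144} - - \frac{673}{201}\right) - 4664 = \left(\left(-2357\right) \left(- \frac{1}{144}\right) + \frac{673}{201}\right) - 4664 = \left(\frac{2357}{144} + \frac{673}{201}\right) - 4664 = \frac{190223}{9648} - 4664 = - \frac{44808049}{9648}$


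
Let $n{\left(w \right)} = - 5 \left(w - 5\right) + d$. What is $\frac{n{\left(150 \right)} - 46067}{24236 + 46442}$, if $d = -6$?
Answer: $- \frac{23399}{35339} \approx -0.66213$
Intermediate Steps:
$n{\left(w \right)} = 19 - 5 w$ ($n{\left(w \right)} = - 5 \left(w - 5\right) - 6 = - 5 \left(-5 + w\right) - 6 = \left(25 - 5 w\right) - 6 = 19 - 5 w$)
$\frac{n{\left(150 \right)} - 46067}{24236 + 46442} = \frac{\left(19 - 750\right) - 46067}{24236 + 46442} = \frac{\left(19 - 750\right) - 46067}{70678} = \left(-731 - 46067\right) \frac{1}{70678} = \left(-46798\right) \frac{1}{70678} = - \frac{23399}{35339}$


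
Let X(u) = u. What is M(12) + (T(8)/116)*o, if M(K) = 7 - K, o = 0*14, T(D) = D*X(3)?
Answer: -5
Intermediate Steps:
T(D) = 3*D (T(D) = D*3 = 3*D)
o = 0
M(12) + (T(8)/116)*o = (7 - 1*12) + ((3*8)/116)*0 = (7 - 12) + (24*(1/116))*0 = -5 + (6/29)*0 = -5 + 0 = -5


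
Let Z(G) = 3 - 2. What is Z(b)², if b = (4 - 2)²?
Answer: 1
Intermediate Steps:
b = 4 (b = 2² = 4)
Z(G) = 1
Z(b)² = 1² = 1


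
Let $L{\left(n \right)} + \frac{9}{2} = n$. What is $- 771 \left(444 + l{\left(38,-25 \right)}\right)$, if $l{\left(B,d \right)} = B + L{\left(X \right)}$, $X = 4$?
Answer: $- \frac{742473}{2} \approx -3.7124 \cdot 10^{5}$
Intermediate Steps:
$L{\left(n \right)} = - \frac{9}{2} + n$
$l{\left(B,d \right)} = - \frac{1}{2} + B$ ($l{\left(B,d \right)} = B + \left(- \frac{9}{2} + 4\right) = B - \frac{1}{2} = - \frac{1}{2} + B$)
$- 771 \left(444 + l{\left(38,-25 \right)}\right) = - 771 \left(444 + \left(- \frac{1}{2} + 38\right)\right) = - 771 \left(444 + \frac{75}{2}\right) = \left(-771\right) \frac{963}{2} = - \frac{742473}{2}$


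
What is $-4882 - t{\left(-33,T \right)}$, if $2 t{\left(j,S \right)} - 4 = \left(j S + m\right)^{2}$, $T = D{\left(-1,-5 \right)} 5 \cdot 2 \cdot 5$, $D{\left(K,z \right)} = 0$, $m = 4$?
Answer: $-4892$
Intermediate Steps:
$T = 0$ ($T = 0 \cdot 5 \cdot 2 \cdot 5 = 0 \cdot 10 \cdot 5 = 0 \cdot 50 = 0$)
$t{\left(j,S \right)} = 2 + \frac{\left(4 + S j\right)^{2}}{2}$ ($t{\left(j,S \right)} = 2 + \frac{\left(j S + 4\right)^{2}}{2} = 2 + \frac{\left(S j + 4\right)^{2}}{2} = 2 + \frac{\left(4 + S j\right)^{2}}{2}$)
$-4882 - t{\left(-33,T \right)} = -4882 - \left(2 + \frac{\left(4 + 0 \left(-33\right)\right)^{2}}{2}\right) = -4882 - \left(2 + \frac{\left(4 + 0\right)^{2}}{2}\right) = -4882 - \left(2 + \frac{4^{2}}{2}\right) = -4882 - \left(2 + \frac{1}{2} \cdot 16\right) = -4882 - \left(2 + 8\right) = -4882 - 10 = -4892$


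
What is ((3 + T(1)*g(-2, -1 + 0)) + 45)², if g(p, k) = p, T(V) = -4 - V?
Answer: 3364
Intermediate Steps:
((3 + T(1)*g(-2, -1 + 0)) + 45)² = ((3 + (-4 - 1*1)*(-2)) + 45)² = ((3 + (-4 - 1)*(-2)) + 45)² = ((3 - 5*(-2)) + 45)² = ((3 + 10) + 45)² = (13 + 45)² = 58² = 3364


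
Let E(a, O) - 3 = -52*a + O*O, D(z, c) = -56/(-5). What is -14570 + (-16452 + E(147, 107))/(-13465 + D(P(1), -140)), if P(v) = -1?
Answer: -980046110/67269 ≈ -14569.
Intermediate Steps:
D(z, c) = 56/5 (D(z, c) = -56*(-⅕) = 56/5)
E(a, O) = 3 + O² - 52*a (E(a, O) = 3 + (-52*a + O*O) = 3 + (-52*a + O²) = 3 + (O² - 52*a) = 3 + O² - 52*a)
-14570 + (-16452 + E(147, 107))/(-13465 + D(P(1), -140)) = -14570 + (-16452 + (3 + 107² - 52*147))/(-13465 + 56/5) = -14570 + (-16452 + (3 + 11449 - 7644))/(-67269/5) = -14570 + (-16452 + 3808)*(-5/67269) = -14570 - 12644*(-5/67269) = -14570 + 63220/67269 = -980046110/67269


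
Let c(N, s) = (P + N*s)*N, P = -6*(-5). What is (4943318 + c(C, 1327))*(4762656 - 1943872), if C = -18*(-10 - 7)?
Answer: 364207949116480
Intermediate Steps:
C = 306 (C = -18*(-17) = 306)
P = 30
c(N, s) = N*(30 + N*s) (c(N, s) = (30 + N*s)*N = N*(30 + N*s))
(4943318 + c(C, 1327))*(4762656 - 1943872) = (4943318 + 306*(30 + 306*1327))*(4762656 - 1943872) = (4943318 + 306*(30 + 406062))*2818784 = (4943318 + 306*406092)*2818784 = (4943318 + 124264152)*2818784 = 129207470*2818784 = 364207949116480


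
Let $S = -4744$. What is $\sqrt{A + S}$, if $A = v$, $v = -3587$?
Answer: $i \sqrt{8331} \approx 91.274 i$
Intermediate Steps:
$A = -3587$
$\sqrt{A + S} = \sqrt{-3587 - 4744} = \sqrt{-8331} = i \sqrt{8331}$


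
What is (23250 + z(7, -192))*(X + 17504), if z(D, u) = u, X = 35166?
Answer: 1214464860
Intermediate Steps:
(23250 + z(7, -192))*(X + 17504) = (23250 - 192)*(35166 + 17504) = 23058*52670 = 1214464860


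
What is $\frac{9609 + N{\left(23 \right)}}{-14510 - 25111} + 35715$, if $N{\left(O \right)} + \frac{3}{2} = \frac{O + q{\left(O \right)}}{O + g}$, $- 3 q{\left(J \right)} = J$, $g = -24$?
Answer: $\frac{8490326537}{237726} \approx 35715.0$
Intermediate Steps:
$q{\left(J \right)} = - \frac{J}{3}$
$N{\left(O \right)} = - \frac{3}{2} + \frac{2 O}{3 \left(-24 + O\right)}$ ($N{\left(O \right)} = - \frac{3}{2} + \frac{O - \frac{O}{3}}{O - 24} = - \frac{3}{2} + \frac{\frac{2}{3} O}{-24 + O} = - \frac{3}{2} + \frac{2 O}{3 \left(-24 + O\right)}$)
$\frac{9609 + N{\left(23 \right)}}{-14510 - 25111} + 35715 = \frac{9609 + \frac{216 - 115}{6 \left(-24 + 23\right)}}{-14510 - 25111} + 35715 = \frac{9609 + \frac{216 - 115}{6 \left(-1\right)}}{-39621} + 35715 = \left(9609 + \frac{1}{6} \left(-1\right) 101\right) \left(- \frac{1}{39621}\right) + 35715 = \left(9609 - \frac{101}{6}\right) \left(- \frac{1}{39621}\right) + 35715 = \frac{57553}{6} \left(- \frac{1}{39621}\right) + 35715 = - \frac{57553}{237726} + 35715 = \frac{8490326537}{237726}$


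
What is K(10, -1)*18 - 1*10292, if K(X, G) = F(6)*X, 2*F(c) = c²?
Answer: -7052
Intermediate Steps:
F(c) = c²/2
K(X, G) = 18*X (K(X, G) = ((½)*6²)*X = ((½)*36)*X = 18*X)
K(10, -1)*18 - 1*10292 = (18*10)*18 - 1*10292 = 180*18 - 10292 = 3240 - 10292 = -7052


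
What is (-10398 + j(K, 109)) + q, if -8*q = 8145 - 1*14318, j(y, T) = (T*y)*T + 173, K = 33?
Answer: 3060957/8 ≈ 3.8262e+5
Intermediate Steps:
j(y, T) = 173 + y*T² (j(y, T) = y*T² + 173 = 173 + y*T²)
q = 6173/8 (q = -(8145 - 1*14318)/8 = -(8145 - 14318)/8 = -⅛*(-6173) = 6173/8 ≈ 771.63)
(-10398 + j(K, 109)) + q = (-10398 + (173 + 33*109²)) + 6173/8 = (-10398 + (173 + 33*11881)) + 6173/8 = (-10398 + (173 + 392073)) + 6173/8 = (-10398 + 392246) + 6173/8 = 381848 + 6173/8 = 3060957/8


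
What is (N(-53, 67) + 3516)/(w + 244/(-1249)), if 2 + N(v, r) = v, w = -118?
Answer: -4322789/147626 ≈ -29.282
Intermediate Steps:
N(v, r) = -2 + v
(N(-53, 67) + 3516)/(w + 244/(-1249)) = ((-2 - 53) + 3516)/(-118 + 244/(-1249)) = (-55 + 3516)/(-118 + 244*(-1/1249)) = 3461/(-118 - 244/1249) = 3461/(-147626/1249) = 3461*(-1249/147626) = -4322789/147626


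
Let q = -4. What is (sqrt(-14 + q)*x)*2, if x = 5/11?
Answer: 30*I*sqrt(2)/11 ≈ 3.8569*I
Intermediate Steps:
x = 5/11 (x = 5*(1/11) = 5/11 ≈ 0.45455)
(sqrt(-14 + q)*x)*2 = (sqrt(-14 - 4)*(5/11))*2 = (sqrt(-18)*(5/11))*2 = ((3*I*sqrt(2))*(5/11))*2 = (15*I*sqrt(2)/11)*2 = 30*I*sqrt(2)/11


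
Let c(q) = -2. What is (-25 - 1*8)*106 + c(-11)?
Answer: -3500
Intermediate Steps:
(-25 - 1*8)*106 + c(-11) = (-25 - 1*8)*106 - 2 = (-25 - 8)*106 - 2 = -33*106 - 2 = -3498 - 2 = -3500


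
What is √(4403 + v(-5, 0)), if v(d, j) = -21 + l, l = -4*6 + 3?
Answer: 7*√89 ≈ 66.038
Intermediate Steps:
l = -21 (l = -24 + 3 = -21)
v(d, j) = -42 (v(d, j) = -21 - 21 = -42)
√(4403 + v(-5, 0)) = √(4403 - 42) = √4361 = 7*√89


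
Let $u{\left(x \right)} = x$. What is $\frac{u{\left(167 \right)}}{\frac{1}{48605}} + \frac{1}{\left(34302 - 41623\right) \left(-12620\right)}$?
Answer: $\frac{749941143025701}{92391020} \approx 8.117 \cdot 10^{6}$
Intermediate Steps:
$\frac{u{\left(167 \right)}}{\frac{1}{48605}} + \frac{1}{\left(34302 - 41623\right) \left(-12620\right)} = \frac{167}{\frac{1}{48605}} + \frac{1}{\left(34302 - 41623\right) \left(-12620\right)} = 167 \frac{1}{\frac{1}{48605}} + \frac{1}{-7321} \left(- \frac{1}{12620}\right) = 167 \cdot 48605 - - \frac{1}{92391020} = 8117035 + \frac{1}{92391020} = \frac{749941143025701}{92391020}$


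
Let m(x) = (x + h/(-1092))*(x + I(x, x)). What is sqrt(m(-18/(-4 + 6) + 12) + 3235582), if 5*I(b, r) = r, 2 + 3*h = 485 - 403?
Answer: 2*sqrt(167462145305)/455 ≈ 1798.8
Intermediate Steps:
h = 80/3 (h = -2/3 + (485 - 403)/3 = -2/3 + (1/3)*82 = -2/3 + 82/3 = 80/3 ≈ 26.667)
I(b, r) = r/5
m(x) = 6*x*(-20/819 + x)/5 (m(x) = (x + (80/3)/(-1092))*(x + x/5) = (x + (80/3)*(-1/1092))*(6*x/5) = (x - 20/819)*(6*x/5) = (-20/819 + x)*(6*x/5) = 6*x*(-20/819 + x)/5)
sqrt(m(-18/(-4 + 6) + 12) + 3235582) = sqrt(2*(-18/(-4 + 6) + 12)*(-20 + 819*(-18/(-4 + 6) + 12))/1365 + 3235582) = sqrt(2*(-18/2 + 12)*(-20 + 819*(-18/2 + 12))/1365 + 3235582) = sqrt(2*(-18*1/2 + 12)*(-20 + 819*(-18*1/2 + 12))/1365 + 3235582) = sqrt(2*(-9 + 12)*(-20 + 819*(-9 + 12))/1365 + 3235582) = sqrt((2/1365)*3*(-20 + 819*3) + 3235582) = sqrt((2/1365)*3*(-20 + 2457) + 3235582) = sqrt((2/1365)*3*2437 + 3235582) = sqrt(4874/455 + 3235582) = sqrt(1472194684/455) = 2*sqrt(167462145305)/455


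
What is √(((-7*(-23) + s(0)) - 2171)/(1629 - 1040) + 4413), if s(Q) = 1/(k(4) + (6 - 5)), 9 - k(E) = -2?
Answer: √55072027155/3534 ≈ 66.405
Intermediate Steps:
k(E) = 11 (k(E) = 9 - 1*(-2) = 9 + 2 = 11)
s(Q) = 1/12 (s(Q) = 1/(11 + (6 - 5)) = 1/(11 + 1) = 1/12)
√(((-7*(-23) + s(0)) - 2171)/(1629 - 1040) + 4413) = √(((-7*(-23) + 1/12) - 2171)/(1629 - 1040) + 4413) = √(((161 + 1/12) - 2171)/589 + 4413) = √((1933/12 - 2171)*(1/589) + 4413) = √(-24119/12*1/589 + 4413) = √(-24119/7068 + 4413) = √(31166965/7068) = √55072027155/3534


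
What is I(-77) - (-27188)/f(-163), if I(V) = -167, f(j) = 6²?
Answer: 5294/9 ≈ 588.22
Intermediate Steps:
f(j) = 36
I(-77) - (-27188)/f(-163) = -167 - (-27188)/36 = -167 - 1*(-6797/9) = -167 + 6797/9 = 5294/9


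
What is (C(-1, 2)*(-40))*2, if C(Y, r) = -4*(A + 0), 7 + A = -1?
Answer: -2560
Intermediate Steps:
A = -8 (A = -7 - 1 = -8)
C(Y, r) = 32 (C(Y, r) = -4*(-8 + 0) = -4*(-8) = 32)
(C(-1, 2)*(-40))*2 = (32*(-40))*2 = -1280*2 = -2560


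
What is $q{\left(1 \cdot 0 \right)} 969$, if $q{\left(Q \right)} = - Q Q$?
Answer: $0$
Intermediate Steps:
$q{\left(Q \right)} = - Q^{2}$
$q{\left(1 \cdot 0 \right)} 969 = - \left(1 \cdot 0\right)^{2} \cdot 969 = - 0^{2} \cdot 969 = \left(-1\right) 0 \cdot 969 = 0 \cdot 969 = 0$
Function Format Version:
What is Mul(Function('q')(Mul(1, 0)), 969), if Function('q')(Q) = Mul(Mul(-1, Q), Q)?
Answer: 0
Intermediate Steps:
Function('q')(Q) = Mul(-1, Pow(Q, 2))
Mul(Function('q')(Mul(1, 0)), 969) = Mul(Mul(-1, Pow(Mul(1, 0), 2)), 969) = Mul(Mul(-1, Pow(0, 2)), 969) = Mul(Mul(-1, 0), 969) = Mul(0, 969) = 0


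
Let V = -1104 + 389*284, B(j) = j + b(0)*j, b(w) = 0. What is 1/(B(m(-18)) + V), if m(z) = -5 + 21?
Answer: 1/109388 ≈ 9.1418e-6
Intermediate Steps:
m(z) = 16
B(j) = j (B(j) = j + 0*j = j + 0 = j)
V = 109372 (V = -1104 + 110476 = 109372)
1/(B(m(-18)) + V) = 1/(16 + 109372) = 1/109388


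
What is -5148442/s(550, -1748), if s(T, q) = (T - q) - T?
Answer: -2574221/874 ≈ -2945.3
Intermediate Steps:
s(T, q) = -q
-5148442/s(550, -1748) = -5148442/((-1*(-1748))) = -5148442/1748 = -5148442*1/1748 = -2574221/874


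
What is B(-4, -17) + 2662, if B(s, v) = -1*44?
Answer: 2618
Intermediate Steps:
B(s, v) = -44
B(-4, -17) + 2662 = -44 + 2662 = 2618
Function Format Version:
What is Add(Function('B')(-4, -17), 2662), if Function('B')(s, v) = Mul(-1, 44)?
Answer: 2618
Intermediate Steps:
Function('B')(s, v) = -44
Add(Function('B')(-4, -17), 2662) = Add(-44, 2662) = 2618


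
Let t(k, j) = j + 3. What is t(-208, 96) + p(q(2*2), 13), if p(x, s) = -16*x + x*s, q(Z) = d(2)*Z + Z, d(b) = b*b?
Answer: 39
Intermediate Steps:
t(k, j) = 3 + j
d(b) = b**2
q(Z) = 5*Z (q(Z) = 2**2*Z + Z = 4*Z + Z = 5*Z)
p(x, s) = -16*x + s*x
t(-208, 96) + p(q(2*2), 13) = (3 + 96) + (5*(2*2))*(-16 + 13) = 99 + (5*4)*(-3) = 99 + 20*(-3) = 99 - 60 = 39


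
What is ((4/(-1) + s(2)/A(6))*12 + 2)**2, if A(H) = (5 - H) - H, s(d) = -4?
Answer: 75076/49 ≈ 1532.2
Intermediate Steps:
A(H) = 5 - 2*H
((4/(-1) + s(2)/A(6))*12 + 2)**2 = ((4/(-1) - 4/(5 - 2*6))*12 + 2)**2 = ((4*(-1) - 4/(5 - 12))*12 + 2)**2 = ((-4 - 4/(-7))*12 + 2)**2 = ((-4 - 4*(-1/7))*12 + 2)**2 = ((-4 + 4/7)*12 + 2)**2 = (-24/7*12 + 2)**2 = (-288/7 + 2)**2 = (-274/7)**2 = 75076/49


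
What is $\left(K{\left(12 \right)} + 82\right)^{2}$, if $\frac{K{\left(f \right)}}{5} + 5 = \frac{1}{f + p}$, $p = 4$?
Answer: $\frac{840889}{256} \approx 3284.7$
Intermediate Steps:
$K{\left(f \right)} = -25 + \frac{5}{4 + f}$ ($K{\left(f \right)} = -25 + \frac{5}{f + 4} = -25 + \frac{5}{4 + f}$)
$\left(K{\left(12 \right)} + 82\right)^{2} = \left(\frac{5 \left(-19 - 60\right)}{4 + 12} + 82\right)^{2} = \left(\frac{5 \left(-19 - 60\right)}{16} + 82\right)^{2} = \left(5 \cdot \frac{1}{16} \left(-79\right) + 82\right)^{2} = \left(- \frac{395}{16} + 82\right)^{2} = \left(\frac{917}{16}\right)^{2} = \frac{840889}{256}$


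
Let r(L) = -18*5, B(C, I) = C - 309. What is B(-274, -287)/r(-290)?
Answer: 583/90 ≈ 6.4778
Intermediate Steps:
B(C, I) = -309 + C
r(L) = -90
B(-274, -287)/r(-290) = (-309 - 274)/(-90) = -583*(-1/90) = 583/90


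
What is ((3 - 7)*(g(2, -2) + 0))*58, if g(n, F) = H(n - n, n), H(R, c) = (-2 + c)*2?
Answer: 0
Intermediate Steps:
H(R, c) = -4 + 2*c
g(n, F) = -4 + 2*n
((3 - 7)*(g(2, -2) + 0))*58 = ((3 - 7)*((-4 + 2*2) + 0))*58 = -4*((-4 + 4) + 0)*58 = -4*(0 + 0)*58 = -4*0*58 = 0*58 = 0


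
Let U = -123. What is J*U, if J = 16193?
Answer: -1991739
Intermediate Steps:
J*U = 16193*(-123) = -1991739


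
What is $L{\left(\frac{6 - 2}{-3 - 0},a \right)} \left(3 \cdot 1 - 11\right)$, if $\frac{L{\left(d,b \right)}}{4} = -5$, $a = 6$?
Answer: $160$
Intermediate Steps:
$L{\left(d,b \right)} = -20$ ($L{\left(d,b \right)} = 4 \left(-5\right) = -20$)
$L{\left(\frac{6 - 2}{-3 - 0},a \right)} \left(3 \cdot 1 - 11\right) = - 20 \left(3 \cdot 1 - 11\right) = - 20 \left(3 - 11\right) = \left(-20\right) \left(-8\right) = 160$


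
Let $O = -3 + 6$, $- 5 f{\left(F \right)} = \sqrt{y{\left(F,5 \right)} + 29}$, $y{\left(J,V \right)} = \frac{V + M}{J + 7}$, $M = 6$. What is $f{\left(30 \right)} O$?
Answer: $- \frac{6 \sqrt{10027}}{185} \approx -3.2476$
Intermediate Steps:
$y{\left(J,V \right)} = \frac{6 + V}{7 + J}$ ($y{\left(J,V \right)} = \frac{V + 6}{J + 7} = \frac{6 + V}{7 + J}$)
$f{\left(F \right)} = - \frac{\sqrt{29 + \frac{11}{7 + F}}}{5}$ ($f{\left(F \right)} = - \frac{\sqrt{\frac{6 + 5}{7 + F} + 29}}{5} = - \frac{\sqrt{\frac{1}{7 + F} 11 + 29}}{5} = - \frac{\sqrt{\frac{11}{7 + F} + 29}}{5} = - \frac{\sqrt{29 + \frac{11}{7 + F}}}{5}$)
$O = 3$
$f{\left(30 \right)} O = - \frac{\sqrt{\frac{214 + 29 \cdot 30}{7 + 30}}}{5} \cdot 3 = - \frac{\sqrt{\frac{214 + 870}{37}}}{5} \cdot 3 = - \frac{\sqrt{\frac{1}{37} \cdot 1084}}{5} \cdot 3 = - \frac{\sqrt{\frac{1084}{37}}}{5} \cdot 3 = - \frac{\frac{2}{37} \sqrt{10027}}{5} \cdot 3 = - \frac{2 \sqrt{10027}}{185} \cdot 3 = - \frac{6 \sqrt{10027}}{185}$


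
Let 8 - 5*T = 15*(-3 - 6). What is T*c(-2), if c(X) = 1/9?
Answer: 143/45 ≈ 3.1778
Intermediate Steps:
c(X) = 1/9
T = 143/5 (T = 8/5 - 3*(-3 - 6) = 8/5 - 3*(-9) = 8/5 - 1/5*(-135) = 8/5 + 27 = 143/5 ≈ 28.600)
T*c(-2) = (143/5)*(1/9) = 143/45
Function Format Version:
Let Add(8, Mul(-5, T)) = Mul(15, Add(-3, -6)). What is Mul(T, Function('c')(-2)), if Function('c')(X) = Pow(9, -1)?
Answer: Rational(143, 45) ≈ 3.1778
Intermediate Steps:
Function('c')(X) = Rational(1, 9)
T = Rational(143, 5) (T = Add(Rational(8, 5), Mul(Rational(-1, 5), Mul(15, Add(-3, -6)))) = Add(Rational(8, 5), Mul(Rational(-1, 5), Mul(15, -9))) = Add(Rational(8, 5), Mul(Rational(-1, 5), -135)) = Add(Rational(8, 5), 27) = Rational(143, 5) ≈ 28.600)
Mul(T, Function('c')(-2)) = Mul(Rational(143, 5), Rational(1, 9)) = Rational(143, 45)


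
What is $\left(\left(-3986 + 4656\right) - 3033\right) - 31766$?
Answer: $-34129$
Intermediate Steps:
$\left(\left(-3986 + 4656\right) - 3033\right) - 31766 = \left(670 - 3033\right) - 31766 = -2363 - 31766 = -34129$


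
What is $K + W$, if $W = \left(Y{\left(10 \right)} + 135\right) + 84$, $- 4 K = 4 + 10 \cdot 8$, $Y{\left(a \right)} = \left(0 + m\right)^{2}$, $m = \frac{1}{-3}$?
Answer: $\frac{1783}{9} \approx 198.11$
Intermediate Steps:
$m = - \frac{1}{3} \approx -0.33333$
$Y{\left(a \right)} = \frac{1}{9}$ ($Y{\left(a \right)} = \left(0 - \frac{1}{3}\right)^{2} = \left(- \frac{1}{3}\right)^{2} = \frac{1}{9}$)
$K = -21$ ($K = - \frac{4 + 10 \cdot 8}{4} = - \frac{4 + 80}{4} = \left(- \frac{1}{4}\right) 84 = -21$)
$W = \frac{1972}{9}$ ($W = \left(\frac{1}{9} + 135\right) + 84 = \frac{1216}{9} + 84 = \frac{1972}{9} \approx 219.11$)
$K + W = -21 + \frac{1972}{9} = \frac{1783}{9}$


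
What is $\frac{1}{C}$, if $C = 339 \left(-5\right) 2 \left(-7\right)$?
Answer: $\frac{1}{23730} \approx 4.2141 \cdot 10^{-5}$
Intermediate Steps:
$C = 23730$ ($C = 339 \left(\left(-10\right) \left(-7\right)\right) = 339 \cdot 70 = 23730$)
$\frac{1}{C} = \frac{1}{23730}$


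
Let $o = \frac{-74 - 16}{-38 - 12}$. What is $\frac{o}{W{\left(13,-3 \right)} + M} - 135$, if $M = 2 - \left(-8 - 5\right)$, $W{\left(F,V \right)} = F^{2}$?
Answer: $- \frac{124191}{920} \approx -134.99$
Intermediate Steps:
$M = 15$ ($M = 2 - \left(-8 - 5\right) = 2 - -13 = 2 + 13 = 15$)
$o = \frac{9}{5}$ ($o = - \frac{90}{-50} = \left(-90\right) \left(- \frac{1}{50}\right) = \frac{9}{5} \approx 1.8$)
$\frac{o}{W{\left(13,-3 \right)} + M} - 135 = \frac{9}{5 \left(13^{2} + 15\right)} - 135 = \frac{9}{5 \left(169 + 15\right)} - 135 = \frac{9}{5 \cdot 184} - 135 = \frac{9}{5} \cdot \frac{1}{184} - 135 = \frac{9}{920} - 135 = - \frac{124191}{920}$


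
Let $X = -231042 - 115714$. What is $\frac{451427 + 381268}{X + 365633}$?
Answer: $\frac{19365}{439} \approx 44.112$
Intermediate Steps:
$X = -346756$ ($X = -231042 - 115714 = -346756$)
$\frac{451427 + 381268}{X + 365633} = \frac{451427 + 381268}{-346756 + 365633} = \frac{832695}{18877} = 832695 \cdot \frac{1}{18877} = \frac{19365}{439}$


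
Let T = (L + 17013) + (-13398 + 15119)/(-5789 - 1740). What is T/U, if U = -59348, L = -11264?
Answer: -10820625/111707773 ≈ -0.096865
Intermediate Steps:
T = 43282500/7529 (T = (-11264 + 17013) + (-13398 + 15119)/(-5789 - 1740) = 5749 + 1721/(-7529) = 5749 + 1721*(-1/7529) = 5749 - 1721/7529 = 43282500/7529 ≈ 5748.8)
T/U = (43282500/7529)/(-59348) = (43282500/7529)*(-1/59348) = -10820625/111707773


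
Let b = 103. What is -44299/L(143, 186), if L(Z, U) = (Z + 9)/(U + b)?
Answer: -12802411/152 ≈ -84226.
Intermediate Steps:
L(Z, U) = (9 + Z)/(103 + U) (L(Z, U) = (Z + 9)/(U + 103) = (9 + Z)/(103 + U))
-44299/L(143, 186) = -44299/((9 + 143)/(103 + 186)) = -44299/(152/289) = -44299/((1/289)*152) = -44299/152/289 = -44299*289/152 = -1*12802411/152 = -12802411/152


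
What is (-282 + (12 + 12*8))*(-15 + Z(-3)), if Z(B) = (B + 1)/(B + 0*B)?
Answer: 2494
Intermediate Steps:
Z(B) = (1 + B)/B (Z(B) = (1 + B)/(B + 0) = (1 + B)/B)
(-282 + (12 + 12*8))*(-15 + Z(-3)) = (-282 + (12 + 12*8))*(-15 + (1 - 3)/(-3)) = (-282 + (12 + 96))*(-15 - ⅓*(-2)) = (-282 + 108)*(-15 + ⅔) = -174*(-43/3) = 2494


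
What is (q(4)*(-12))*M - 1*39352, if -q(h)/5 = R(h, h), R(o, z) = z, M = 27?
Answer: -32872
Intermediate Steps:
q(h) = -5*h
(q(4)*(-12))*M - 1*39352 = (-5*4*(-12))*27 - 1*39352 = -20*(-12)*27 - 39352 = 240*27 - 39352 = 6480 - 39352 = -32872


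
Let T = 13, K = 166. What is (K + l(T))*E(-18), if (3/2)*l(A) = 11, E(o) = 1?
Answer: 520/3 ≈ 173.33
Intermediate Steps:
l(A) = 22/3 (l(A) = (⅔)*11 = 22/3)
(K + l(T))*E(-18) = (166 + 22/3)*1 = (520/3)*1 = 520/3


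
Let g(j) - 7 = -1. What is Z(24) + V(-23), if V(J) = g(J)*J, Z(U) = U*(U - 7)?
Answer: 270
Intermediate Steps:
Z(U) = U*(-7 + U)
g(j) = 6 (g(j) = 7 - 1 = 6)
V(J) = 6*J
Z(24) + V(-23) = 24*(-7 + 24) + 6*(-23) = 24*17 - 138 = 408 - 138 = 270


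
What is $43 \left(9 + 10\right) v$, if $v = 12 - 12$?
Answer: $0$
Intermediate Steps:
$v = 0$
$43 \left(9 + 10\right) v = 43 \left(9 + 10\right) 0 = 43 \cdot 19 \cdot 0 = 817 \cdot 0 = 0$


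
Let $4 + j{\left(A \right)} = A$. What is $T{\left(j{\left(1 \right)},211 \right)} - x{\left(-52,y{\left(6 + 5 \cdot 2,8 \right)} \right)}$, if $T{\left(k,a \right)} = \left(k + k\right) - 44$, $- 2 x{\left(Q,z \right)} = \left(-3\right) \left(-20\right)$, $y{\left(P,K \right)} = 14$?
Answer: $-20$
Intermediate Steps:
$j{\left(A \right)} = -4 + A$
$x{\left(Q,z \right)} = -30$ ($x{\left(Q,z \right)} = - \frac{\left(-3\right) \left(-20\right)}{2} = \left(- \frac{1}{2}\right) 60 = -30$)
$T{\left(k,a \right)} = -44 + 2 k$ ($T{\left(k,a \right)} = 2 k - 44 = -44 + 2 k$)
$T{\left(j{\left(1 \right)},211 \right)} - x{\left(-52,y{\left(6 + 5 \cdot 2,8 \right)} \right)} = \left(-44 + 2 \left(-4 + 1\right)\right) - -30 = \left(-44 + 2 \left(-3\right)\right) + 30 = \left(-44 - 6\right) + 30 = -50 + 30 = -20$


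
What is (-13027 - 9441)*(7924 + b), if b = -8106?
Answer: 4089176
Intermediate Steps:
(-13027 - 9441)*(7924 + b) = (-13027 - 9441)*(7924 - 8106) = -22468*(-182) = 4089176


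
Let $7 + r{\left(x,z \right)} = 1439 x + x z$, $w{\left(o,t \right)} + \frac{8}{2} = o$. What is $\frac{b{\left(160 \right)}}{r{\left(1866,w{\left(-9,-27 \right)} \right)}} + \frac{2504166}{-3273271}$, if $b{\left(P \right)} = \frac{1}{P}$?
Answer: $- \frac{1066137252229769}{1393580202134240} \approx -0.76503$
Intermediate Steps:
$w{\left(o,t \right)} = -4 + o$
$r{\left(x,z \right)} = -7 + 1439 x + x z$ ($r{\left(x,z \right)} = -7 + \left(1439 x + x z\right) = -7 + 1439 x + x z$)
$\frac{b{\left(160 \right)}}{r{\left(1866,w{\left(-9,-27 \right)} \right)}} + \frac{2504166}{-3273271} = \frac{1}{160 \left(-7 + 1439 \cdot 1866 + 1866 \left(-4 - 9\right)\right)} + \frac{2504166}{-3273271} = \frac{1}{160 \left(-7 + 2685174 + 1866 \left(-13\right)\right)} + 2504166 \left(- \frac{1}{3273271}\right) = \frac{1}{160 \left(-7 + 2685174 - 24258\right)} - \frac{2504166}{3273271} = \frac{1}{160 \cdot 2660909} - \frac{2504166}{3273271} = \frac{1}{160} \cdot \frac{1}{2660909} - \frac{2504166}{3273271} = \frac{1}{425745440} - \frac{2504166}{3273271} = - \frac{1066137252229769}{1393580202134240}$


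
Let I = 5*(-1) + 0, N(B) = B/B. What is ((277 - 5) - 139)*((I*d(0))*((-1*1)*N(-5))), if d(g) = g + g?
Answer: 0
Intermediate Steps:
d(g) = 2*g
N(B) = 1
I = -5 (I = -5 + 0 = -5)
((277 - 5) - 139)*((I*d(0))*((-1*1)*N(-5))) = ((277 - 5) - 139)*((-10*0)*(-1*1*1)) = (272 - 139)*((-5*0)*(-1*1)) = 133*(0*(-1)) = 133*0 = 0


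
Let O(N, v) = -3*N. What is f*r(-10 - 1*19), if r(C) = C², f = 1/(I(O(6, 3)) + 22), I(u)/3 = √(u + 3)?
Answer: 18502/619 - 2523*I*√15/619 ≈ 29.89 - 15.786*I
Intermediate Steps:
I(u) = 3*√(3 + u) (I(u) = 3*√(u + 3) = 3*√(3 + u))
f = 1/(22 + 3*I*√15) (f = 1/(3*√(3 - 3*6) + 22) = 1/(3*√(3 - 18) + 22) = 1/(3*√(-15) + 22) = 1/(3*(I*√15) + 22) = 1/(3*I*√15 + 22) = 1/(22 + 3*I*√15) ≈ 0.035541 - 0.018771*I)
f*r(-10 - 1*19) = (22/619 - 3*I*√15/619)*(-10 - 1*19)² = (22/619 - 3*I*√15/619)*(-10 - 19)² = (22/619 - 3*I*√15/619)*(-29)² = (22/619 - 3*I*√15/619)*841 = 18502/619 - 2523*I*√15/619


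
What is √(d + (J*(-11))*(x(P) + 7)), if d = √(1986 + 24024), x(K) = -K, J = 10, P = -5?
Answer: √(-1320 + 51*√10) ≈ 34.04*I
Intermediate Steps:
d = 51*√10 (d = √26010 = 51*√10 ≈ 161.28)
√(d + (J*(-11))*(x(P) + 7)) = √(51*√10 + (10*(-11))*(-1*(-5) + 7)) = √(51*√10 - 110*(5 + 7)) = √(51*√10 - 110*12) = √(51*√10 - 1320) = √(-1320 + 51*√10)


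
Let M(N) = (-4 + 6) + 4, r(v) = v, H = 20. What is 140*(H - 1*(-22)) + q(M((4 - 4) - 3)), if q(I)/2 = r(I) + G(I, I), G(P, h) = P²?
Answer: 5964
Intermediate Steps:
M(N) = 6 (M(N) = 2 + 4 = 6)
q(I) = 2*I + 2*I² (q(I) = 2*(I + I²) = 2*I + 2*I²)
140*(H - 1*(-22)) + q(M((4 - 4) - 3)) = 140*(20 - 1*(-22)) + 2*6*(1 + 6) = 140*(20 + 22) + 2*6*7 = 140*42 + 84 = 5880 + 84 = 5964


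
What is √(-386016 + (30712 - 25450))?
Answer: 3*I*√42306 ≈ 617.05*I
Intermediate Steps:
√(-386016 + (30712 - 25450)) = √(-386016 + 5262) = √(-380754) = 3*I*√42306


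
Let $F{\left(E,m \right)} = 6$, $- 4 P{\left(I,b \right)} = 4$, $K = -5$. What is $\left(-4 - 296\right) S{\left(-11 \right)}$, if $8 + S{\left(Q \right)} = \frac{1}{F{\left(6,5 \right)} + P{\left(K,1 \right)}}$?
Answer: $2340$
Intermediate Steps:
$P{\left(I,b \right)} = -1$ ($P{\left(I,b \right)} = \left(- \frac{1}{4}\right) 4 = -1$)
$S{\left(Q \right)} = - \frac{39}{5}$ ($S{\left(Q \right)} = -8 + \frac{1}{6 - 1} = -8 + \frac{1}{5} = - \frac{39}{5}$)
$\left(-4 - 296\right) S{\left(-11 \right)} = \left(-4 - 296\right) \left(- \frac{39}{5}\right) = \left(-300\right) \left(- \frac{39}{5}\right) = 2340$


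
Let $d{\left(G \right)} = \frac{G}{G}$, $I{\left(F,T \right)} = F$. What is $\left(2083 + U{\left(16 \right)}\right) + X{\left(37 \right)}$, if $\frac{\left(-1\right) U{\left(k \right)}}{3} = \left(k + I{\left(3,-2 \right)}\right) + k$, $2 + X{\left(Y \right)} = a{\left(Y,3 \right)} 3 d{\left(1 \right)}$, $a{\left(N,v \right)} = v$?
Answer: $1985$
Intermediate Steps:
$d{\left(G \right)} = 1$
$X{\left(Y \right)} = 7$ ($X{\left(Y \right)} = -2 + 3 \cdot 3 \cdot 1 = -2 + 9 \cdot 1 = -2 + 9 = 7$)
$U{\left(k \right)} = -9 - 6 k$ ($U{\left(k \right)} = - 3 \left(\left(k + 3\right) + k\right) = - 3 \left(\left(3 + k\right) + k\right) = - 3 \left(3 + 2 k\right) = -9 - 6 k$)
$\left(2083 + U{\left(16 \right)}\right) + X{\left(37 \right)} = \left(2083 - 105\right) + 7 = 1978 + 7 = 1985$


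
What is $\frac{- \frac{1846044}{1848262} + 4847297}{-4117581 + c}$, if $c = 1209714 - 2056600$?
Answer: $- \frac{4479536500885}{4587817853177} \approx -0.9764$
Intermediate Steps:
$c = -846886$
$\frac{- \frac{1846044}{1848262} + 4847297}{-4117581 + c} = \frac{- \frac{1846044}{1848262} + 4847297}{-4117581 - 846886} = \frac{\left(-1846044\right) \frac{1}{1848262} + 4847297}{-4964467} = \left(- \frac{923022}{924131} + 4847297\right) \left(- \frac{1}{4964467}\right) = \frac{4479536500885}{924131} \left(- \frac{1}{4964467}\right) = - \frac{4479536500885}{4587817853177}$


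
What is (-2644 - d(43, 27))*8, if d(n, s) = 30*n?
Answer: -31472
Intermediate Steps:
(-2644 - d(43, 27))*8 = (-2644 - 30*43)*8 = (-2644 - 1*1290)*8 = (-2644 - 1290)*8 = -3934*8 = -31472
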